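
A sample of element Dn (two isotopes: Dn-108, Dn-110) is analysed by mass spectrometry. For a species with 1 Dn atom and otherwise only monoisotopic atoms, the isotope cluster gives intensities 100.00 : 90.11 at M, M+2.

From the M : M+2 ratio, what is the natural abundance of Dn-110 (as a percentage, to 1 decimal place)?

Let p = fractional abundance of Dn-108. I(M+2)/I(M) = [C(1,1)·p^0·(1−p)] / p^1 = 1·(1−p)/p = 90.11/100.00 = 0.9011
(1−p)/p = 0.9011/1 = 0.9011  ⇒  p = 1/(1 + 0.9011) = 0.5260
Dn-108: 52.6%, Dn-110: 47.4%.

47.4%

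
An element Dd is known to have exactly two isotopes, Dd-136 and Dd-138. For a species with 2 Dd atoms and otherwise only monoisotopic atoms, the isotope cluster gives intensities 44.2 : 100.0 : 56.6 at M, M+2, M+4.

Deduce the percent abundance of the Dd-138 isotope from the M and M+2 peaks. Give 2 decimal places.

If p is the fraction of Dd that is Dd-136, then I(M+2)/I(M) = [C(2,1)·p^1·(1−p)] / p^2 = 2·(1−p)/p = 100.0/44.2 = 2.2624
(1−p)/p = 2.2624/2 = 1.1312  ⇒  p = 1/(1 + 1.1312) = 0.4692
Dd-136: 46.92%, Dd-138: 53.08%.

53.08%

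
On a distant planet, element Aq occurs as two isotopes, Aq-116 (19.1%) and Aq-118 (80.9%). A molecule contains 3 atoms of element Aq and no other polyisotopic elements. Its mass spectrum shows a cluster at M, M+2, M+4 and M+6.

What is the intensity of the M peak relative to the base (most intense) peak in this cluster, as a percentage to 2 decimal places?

1.32%

(0.191 + 0.809)^3 gives M 0.0070, M+2 0.0885, M+4 0.3750, M+6 0.5295; the largest is M+6.
P(M+6) = C(3,3) × 0.191^0 × 0.809^3 = 1 × 1.0000 × 0.52947513 = 0.529475 (base)
P(M) = C(3,0) × 0.191^3 × 0.809^0 = 1 × 0.00696787 × 1.0000 = 0.006968
Relative intensity = 0.006968 / 0.529475 × 100 = 1.32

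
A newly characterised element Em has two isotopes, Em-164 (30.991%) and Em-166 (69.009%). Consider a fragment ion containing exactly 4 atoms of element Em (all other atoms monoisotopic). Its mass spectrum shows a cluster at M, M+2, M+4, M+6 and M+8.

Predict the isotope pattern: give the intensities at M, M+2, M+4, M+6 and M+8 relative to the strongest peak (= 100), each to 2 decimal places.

2.26 : 20.17 : 67.36 : 100.00 : 55.67

Each Em atom is independently Em-164 (p = 0.30991) or Em-166 (q = 0.69009); the cluster is the binomial expansion (p + q)^4.
P(M) = 0.30991^4 = 0.009224
P(M+2) = 4 × 0.30991^3 × 0.69009^1 = 0.082162
P(M+4) = 6 × 0.30991^2 × 0.69009^2 = 0.274431
P(M+6) = 4 × 0.30991^1 × 0.69009^3 = 0.407392
P(M+8) = 0.69009^4 = 0.226789
The M+6 peak is largest (0.407392); scaling to 100 gives 2.26 : 20.17 : 67.36 : 100.00 : 55.67.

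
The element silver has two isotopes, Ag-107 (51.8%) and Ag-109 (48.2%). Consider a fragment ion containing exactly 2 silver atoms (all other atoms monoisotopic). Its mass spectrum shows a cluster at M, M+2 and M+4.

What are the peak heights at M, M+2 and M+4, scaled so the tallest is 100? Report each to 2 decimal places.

Each Ag atom is independently Ag-107 (p = 0.518) or Ag-109 (q = 0.482); the cluster is the binomial expansion (p + q)^2.
P(M) = 0.518^2 = 0.268324
P(M+2) = 2 × 0.518^1 × 0.482^1 = 0.499352
P(M+4) = 0.482^2 = 0.232324
The M+2 peak is largest (0.499352); scaling to 100 gives 53.73 : 100.00 : 46.53.

53.73 : 100.00 : 46.53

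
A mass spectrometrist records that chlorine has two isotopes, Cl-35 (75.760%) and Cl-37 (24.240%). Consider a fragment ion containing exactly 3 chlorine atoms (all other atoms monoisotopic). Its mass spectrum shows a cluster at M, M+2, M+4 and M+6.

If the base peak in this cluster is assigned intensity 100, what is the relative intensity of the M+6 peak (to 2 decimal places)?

3.28

(0.75760 + 0.24240)^3 gives M 0.4348, M+2 0.4174, M+4 0.1335, M+6 0.0142; the largest is M.
P(M) = C(3,0) × 0.75760^3 × 0.24240^0 = 1 × 0.4348304 × 1.0000 = 0.434830 (base)
P(M+6) = C(3,3) × 0.75760^0 × 0.24240^3 = 1 × 1.0000 × 0.01424288 = 0.014243
Relative intensity = 0.014243 / 0.434830 × 100 = 3.28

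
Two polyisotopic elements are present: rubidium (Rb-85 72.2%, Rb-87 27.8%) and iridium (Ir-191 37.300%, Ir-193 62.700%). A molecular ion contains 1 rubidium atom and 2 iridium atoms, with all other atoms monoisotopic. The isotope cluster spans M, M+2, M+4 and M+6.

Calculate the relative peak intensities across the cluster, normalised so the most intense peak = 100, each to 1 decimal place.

24.3 : 90.9 : 100.0 : 26.4

Rubidium pattern (n=1): 0.7220 : 0.2780
Iridium pattern (n=2): 0.139129 : 0.467742 : 0.393129
Convolve the two distributions (both contribute in 2-u steps):
  M: 0.7220×0.139129 = 0.100451
  M+2: 0.7220×0.467742 + 0.2780×0.139129 = 0.376388
  M+4: 0.7220×0.393129 + 0.2780×0.467742 = 0.413871
  M+6: 0.2780×0.393129 = 0.109290
Scale to base peak (0.413871) = 100: 24.3 : 90.9 : 100.0 : 26.4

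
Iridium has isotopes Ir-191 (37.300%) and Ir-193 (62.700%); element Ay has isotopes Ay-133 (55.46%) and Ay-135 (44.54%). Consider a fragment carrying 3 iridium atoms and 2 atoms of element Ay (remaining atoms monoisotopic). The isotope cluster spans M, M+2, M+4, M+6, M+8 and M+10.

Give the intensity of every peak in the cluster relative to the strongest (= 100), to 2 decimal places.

Iridium pattern (n=3): 0.05189512 : 0.26170165 : 0.43991135 : 0.24649188
Element Ay pattern (n=2): 0.30758116 : 0.49403768 : 0.19838116
Convolve the two distributions (both contribute in 2-u steps):
  M: 0.05189512×0.30758116 = 0.015962
  M+2: 0.05189512×0.49403768 + 0.26170165×0.30758116 = 0.106133
  M+4: 0.05189512×0.19838116 + 0.26170165×0.49403768 + 0.43991135×0.30758116 = 0.274894
  M+6: 0.26170165×0.19838116 + 0.43991135×0.49403768 + 0.24649188×0.30758116 = 0.345066
  M+8: 0.43991135×0.19838116 + 0.24649188×0.49403768 = 0.209046
  M+10: 0.24649188×0.19838116 = 0.048899
Scale to base peak (0.345066) = 100: 4.63 : 30.76 : 79.66 : 100.00 : 60.58 : 14.17

4.63 : 30.76 : 79.66 : 100.00 : 60.58 : 14.17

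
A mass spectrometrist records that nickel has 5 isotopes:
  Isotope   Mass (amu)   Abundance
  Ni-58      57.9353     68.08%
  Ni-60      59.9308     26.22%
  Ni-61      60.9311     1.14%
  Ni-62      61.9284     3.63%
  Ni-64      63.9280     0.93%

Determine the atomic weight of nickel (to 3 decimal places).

58.693 amu

The abundance-weighted mean is 0.6808 × 57.9353 + 0.2622 × 59.9308 + 0.0114 × 60.9311 + 0.0363 × 61.9284 + 0.0093 × 63.9280
= 39.44235 + 15.71386 + 0.69461 + 2.24800 + 0.59453 = 58.69335 amu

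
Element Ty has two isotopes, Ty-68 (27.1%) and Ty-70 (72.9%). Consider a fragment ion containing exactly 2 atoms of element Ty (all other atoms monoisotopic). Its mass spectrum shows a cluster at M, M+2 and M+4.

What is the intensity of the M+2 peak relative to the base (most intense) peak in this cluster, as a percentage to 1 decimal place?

74.3%

Binomial terms of (0.271 + 0.729)^2: M 0.0734, M+2 0.3951, M+4 0.5314 → M+4 is the base peak.
P(M+4) = C(2,2) × 0.271^0 × 0.729^2 = 1 × 1.0000 × 0.531441 = 0.531441 (base)
P(M+2) = C(2,1) × 0.271^1 × 0.729^1 = 2 × 0.2710 × 0.7290 = 0.395118
Relative intensity = 0.395118 / 0.531441 × 100 = 74.3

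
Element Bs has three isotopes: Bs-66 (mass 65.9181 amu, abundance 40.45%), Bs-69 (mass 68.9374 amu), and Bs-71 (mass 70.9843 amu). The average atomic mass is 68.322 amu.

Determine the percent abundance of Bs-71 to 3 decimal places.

Let x and y be the fractions of Bs-69 and Bs-71. Then x + y = 1 − 0.4045 = 0.5955 and 68.9374x + 70.9843y = 68.322 − 0.4045×65.9181 = 41.65812855.
Substituting: 68.9374x + 70.9843(0.5955 − x) = 41.65812855
(68.9374 − 70.9843)x = -0.6130221  ⇒  x = 0.29949, y = 0.29601
Bs-69: 29.949%, Bs-71: 29.601%.

29.601%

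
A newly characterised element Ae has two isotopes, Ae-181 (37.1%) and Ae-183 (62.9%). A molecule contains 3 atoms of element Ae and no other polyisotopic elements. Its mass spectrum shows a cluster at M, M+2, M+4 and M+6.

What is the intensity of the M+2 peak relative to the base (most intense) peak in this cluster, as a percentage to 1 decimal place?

59.0%

Binomial terms of (0.371 + 0.629)^3: M 0.0511, M+2 0.2597, M+4 0.4403, M+6 0.2489 → M+4 is the base peak.
P(M+4) = C(3,2) × 0.371^1 × 0.629^2 = 3 × 0.3710 × 0.395641 = 0.440348 (base)
P(M+2) = C(3,1) × 0.371^2 × 0.629^1 = 3 × 0.137641 × 0.6290 = 0.259729
Relative intensity = 0.259729 / 0.440348 × 100 = 59.0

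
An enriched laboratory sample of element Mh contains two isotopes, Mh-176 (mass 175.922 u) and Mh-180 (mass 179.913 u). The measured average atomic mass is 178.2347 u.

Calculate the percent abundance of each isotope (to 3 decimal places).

Mh-176: 42.052%, Mh-180: 57.948%

With x = fraction of Mh-176 (so Mh-180 is 1 − x):
175.922·x + 179.913·(1 − x) = 178.2347
(175.922 − 179.913)·x = 178.2347 − 179.913
x = -1.6783 / -3.991 = 0.42052 → 42.052% Mh-176, 57.948% Mh-180.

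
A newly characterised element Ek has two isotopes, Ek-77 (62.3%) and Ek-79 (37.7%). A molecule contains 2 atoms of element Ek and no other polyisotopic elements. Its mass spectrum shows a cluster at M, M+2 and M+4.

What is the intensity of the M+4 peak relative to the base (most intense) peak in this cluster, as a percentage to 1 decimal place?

30.3%

Binomial terms of (0.623 + 0.377)^2: M 0.3881, M+2 0.4697, M+4 0.1421 → M+2 is the base peak.
P(M+2) = C(2,1) × 0.623^1 × 0.377^1 = 2 × 0.6230 × 0.3770 = 0.469742 (base)
P(M+4) = C(2,2) × 0.623^0 × 0.377^2 = 1 × 1.0000 × 0.142129 = 0.142129
Relative intensity = 0.142129 / 0.469742 × 100 = 30.3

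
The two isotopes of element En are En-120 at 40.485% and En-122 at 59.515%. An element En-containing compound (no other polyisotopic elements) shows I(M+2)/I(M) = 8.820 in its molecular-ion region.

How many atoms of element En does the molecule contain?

With n En atoms, P(M+2)/P(M) = C(n,1)·p^(n−1)q / p^n = n·q/p = n · 0.59515/0.40485.
n = 8.820 × 0.40485/0.59515 = 6.00 ≈ 6

6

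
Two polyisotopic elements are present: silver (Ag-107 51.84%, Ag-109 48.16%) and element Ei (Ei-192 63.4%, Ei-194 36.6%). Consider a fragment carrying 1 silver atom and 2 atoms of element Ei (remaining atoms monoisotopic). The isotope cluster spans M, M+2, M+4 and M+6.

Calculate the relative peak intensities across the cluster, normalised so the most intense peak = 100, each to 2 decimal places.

Silver pattern (n=1): 0.5184 : 0.4816
Element Ei pattern (n=2): 0.401956 : 0.464088 : 0.133956
Convolve the two distributions (both contribute in 2-u steps):
  M: 0.5184×0.401956 = 0.208374
  M+2: 0.5184×0.464088 + 0.4816×0.401956 = 0.434165
  M+4: 0.5184×0.133956 + 0.4816×0.464088 = 0.292948
  M+6: 0.4816×0.133956 = 0.064513
Scale to base peak (0.434165) = 100: 47.99 : 100.00 : 67.47 : 14.86

47.99 : 100.00 : 67.47 : 14.86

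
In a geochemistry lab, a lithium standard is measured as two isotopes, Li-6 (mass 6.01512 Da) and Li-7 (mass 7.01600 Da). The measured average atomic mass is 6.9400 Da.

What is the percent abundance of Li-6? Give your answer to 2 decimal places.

Writing the weighted mean with unknown fraction x of Li-6:
6.01512·x + 7.01600·(1 − x) = 6.9400
(6.01512 − 7.01600)·x = 6.9400 − 7.01600
x = -0.07600 / -1.00088 = 0.07593 → 7.59% Li-6, 92.41% Li-7.

7.59%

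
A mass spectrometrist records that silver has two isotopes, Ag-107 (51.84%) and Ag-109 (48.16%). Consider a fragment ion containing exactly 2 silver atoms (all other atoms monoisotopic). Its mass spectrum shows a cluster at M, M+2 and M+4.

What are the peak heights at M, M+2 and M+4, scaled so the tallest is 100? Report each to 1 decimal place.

Expanding (0.5184 + 0.4816)^2:
P(M) = 0.5184^2 = 0.268739
P(M+2) = 2 × 0.5184^1 × 0.4816^1 = 0.499323
P(M+4) = 0.4816^2 = 0.231939
The M+2 peak is largest (0.499323); scaling to 100 gives 53.8 : 100.0 : 46.5.

53.8 : 100.0 : 46.5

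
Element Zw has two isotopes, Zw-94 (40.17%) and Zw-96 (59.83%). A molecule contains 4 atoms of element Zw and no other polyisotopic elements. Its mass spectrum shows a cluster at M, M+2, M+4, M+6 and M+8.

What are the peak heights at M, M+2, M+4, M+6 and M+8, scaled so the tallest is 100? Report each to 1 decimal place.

Expanding (0.4017 + 0.5983)^4:
P(M) = 0.4017^4 = 0.026038
P(M+2) = 4 × 0.4017^3 × 0.5983^1 = 0.155126
P(M+4) = 6 × 0.4017^2 × 0.5983^2 = 0.346572
P(M+6) = 4 × 0.4017^1 × 0.5983^3 = 0.344127
P(M+8) = 0.5983^4 = 0.128137
The M+4 peak is largest (0.346572); scaling to 100 gives 7.5 : 44.8 : 100.0 : 99.3 : 37.0.

7.5 : 44.8 : 100.0 : 99.3 : 37.0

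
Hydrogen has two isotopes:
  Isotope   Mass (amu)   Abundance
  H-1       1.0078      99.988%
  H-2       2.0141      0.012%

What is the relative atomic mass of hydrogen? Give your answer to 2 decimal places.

Ar = Σ fᵢ·mᵢ = 0.99988 × 1.0078 + 0.00012 × 2.0141
= 1.00768 + 0.00024 = 1.00792 amu

1.01 amu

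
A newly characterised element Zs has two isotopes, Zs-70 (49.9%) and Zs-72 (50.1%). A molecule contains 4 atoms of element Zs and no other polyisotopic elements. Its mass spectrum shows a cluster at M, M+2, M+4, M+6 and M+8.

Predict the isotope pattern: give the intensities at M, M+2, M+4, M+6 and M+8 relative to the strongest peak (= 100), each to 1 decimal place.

The 4 Zs atoms are independent, so intensities follow the terms of (0.499 + 0.501)^4.
P(M) = 0.499^4 = 0.062001
P(M+2) = 4 × 0.499^3 × 0.501^1 = 0.249000
P(M+4) = 6 × 0.499^2 × 0.501^2 = 0.374997
P(M+6) = 4 × 0.499^1 × 0.501^3 = 0.251000
P(M+8) = 0.501^4 = 0.063002
The M+4 peak is largest (0.374997); scaling to 100 gives 16.5 : 66.4 : 100.0 : 66.9 : 16.8.

16.5 : 66.4 : 100.0 : 66.9 : 16.8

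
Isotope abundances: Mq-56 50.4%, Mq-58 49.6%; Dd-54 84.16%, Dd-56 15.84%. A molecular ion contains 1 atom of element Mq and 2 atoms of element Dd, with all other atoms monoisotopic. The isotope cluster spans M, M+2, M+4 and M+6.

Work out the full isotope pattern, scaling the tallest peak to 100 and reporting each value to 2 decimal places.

73.50 : 100.00 : 29.83 : 2.56

Element Mq pattern (n=1): 0.5040 : 0.4960
Element Dd pattern (n=2): 0.70829056 : 0.26661888 : 0.02509056
Convolve the two distributions (both contribute in 2-u steps):
  M: 0.5040×0.70829056 = 0.356978
  M+2: 0.5040×0.26661888 + 0.4960×0.70829056 = 0.485688
  M+4: 0.5040×0.02509056 + 0.4960×0.26661888 = 0.144889
  M+6: 0.4960×0.02509056 = 0.012445
Scale to base peak (0.485688) = 100: 73.50 : 100.00 : 29.83 : 2.56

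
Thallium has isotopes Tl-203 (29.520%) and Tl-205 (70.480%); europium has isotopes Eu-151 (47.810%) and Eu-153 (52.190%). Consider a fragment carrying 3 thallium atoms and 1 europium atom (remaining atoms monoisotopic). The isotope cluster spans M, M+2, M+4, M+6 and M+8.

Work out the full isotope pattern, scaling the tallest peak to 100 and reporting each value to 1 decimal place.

Thallium pattern (n=3): 0.02572463 : 0.18425524 : 0.43991564 : 0.35010449
Europium pattern (n=1): 0.4781 : 0.5219
Convolve the two distributions (both contribute in 2-u steps):
  M: 0.02572463×0.4781 = 0.012299
  M+2: 0.02572463×0.5219 + 0.18425524×0.4781 = 0.101518
  M+4: 0.18425524×0.5219 + 0.43991564×0.4781 = 0.306486
  M+6: 0.43991564×0.5219 + 0.35010449×0.4781 = 0.396977
  M+8: 0.35010449×0.5219 = 0.182720
Scale to base peak (0.396977) = 100: 3.1 : 25.6 : 77.2 : 100.0 : 46.0

3.1 : 25.6 : 77.2 : 100.0 : 46.0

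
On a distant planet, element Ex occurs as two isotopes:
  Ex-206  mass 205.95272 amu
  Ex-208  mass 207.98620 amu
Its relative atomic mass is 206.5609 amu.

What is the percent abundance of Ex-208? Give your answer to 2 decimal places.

29.91%

With x = fraction of Ex-206 (so Ex-208 is 1 − x):
205.95272·x + 207.98620·(1 − x) = 206.5609
(205.95272 − 207.98620)·x = 206.5609 − 207.98620
x = -1.42530 / -2.03348 = 0.70092 → 70.09% Ex-206, 29.91% Ex-208.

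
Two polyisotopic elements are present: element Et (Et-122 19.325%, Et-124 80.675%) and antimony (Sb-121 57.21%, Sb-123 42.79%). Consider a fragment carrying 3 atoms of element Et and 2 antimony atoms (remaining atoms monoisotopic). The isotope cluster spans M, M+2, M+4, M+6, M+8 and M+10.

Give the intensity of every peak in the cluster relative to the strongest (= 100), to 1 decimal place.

Element Et pattern (n=3): 0.00721703 : 0.0903856 : 0.37732771 : 0.52506966
Antimony pattern (n=2): 0.32729841 : 0.48960318 : 0.18309841
Convolve the two distributions (both contribute in 2-u steps):
  M: 0.00721703×0.32729841 = 0.002362
  M+2: 0.00721703×0.48960318 + 0.0903856×0.32729841 = 0.033117
  M+4: 0.00721703×0.18309841 + 0.0903856×0.48960318 + 0.37732771×0.32729841 = 0.169073
  M+6: 0.0903856×0.18309841 + 0.37732771×0.48960318 + 0.52506966×0.32729841 = 0.373145
  M+8: 0.37732771×0.18309841 + 0.52506966×0.48960318 = 0.326164
  M+10: 0.52506966×0.18309841 = 0.096139
Scale to base peak (0.373145) = 100: 0.6 : 8.9 : 45.3 : 100.0 : 87.4 : 25.8

0.6 : 8.9 : 45.3 : 100.0 : 87.4 : 25.8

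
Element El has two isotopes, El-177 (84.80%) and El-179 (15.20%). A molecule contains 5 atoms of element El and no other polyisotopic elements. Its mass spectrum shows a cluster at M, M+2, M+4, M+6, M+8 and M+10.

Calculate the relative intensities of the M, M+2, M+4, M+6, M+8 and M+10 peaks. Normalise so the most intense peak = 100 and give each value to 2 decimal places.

100.00 : 89.62 : 32.13 : 5.76 : 0.52 : 0.02

The 5 El atoms are independent, so intensities follow the terms of (0.8480 + 0.1520)^5.
P(M) = 0.8480^5 = 0.438510
P(M+2) = 5 × 0.8480^4 × 0.1520^1 = 0.393004
P(M+4) = 10 × 0.8480^3 × 0.1520^2 = 0.140888
P(M+6) = 10 × 0.8480^2 × 0.1520^3 = 0.025254
P(M+8) = 5 × 0.8480^1 × 0.1520^4 = 0.002263
P(M+10) = 0.1520^5 = 0.000081
The M peak is largest (0.438510); scaling to 100 gives 100.00 : 89.62 : 32.13 : 5.76 : 0.52 : 0.02.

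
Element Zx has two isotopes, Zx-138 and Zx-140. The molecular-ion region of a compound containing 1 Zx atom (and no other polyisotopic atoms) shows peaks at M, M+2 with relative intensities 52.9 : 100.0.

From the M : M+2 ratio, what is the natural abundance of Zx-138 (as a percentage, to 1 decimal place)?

34.6%

Let p = fractional abundance of Zx-138. I(M+2)/I(M) = [C(1,1)·p^0·(1−p)] / p^1 = 1·(1−p)/p = 100.0/52.9 = 1.8904
(1−p)/p = 1.8904/1 = 1.8904  ⇒  p = 1/(1 + 1.8904) = 0.3460
Zx-138: 34.6%, Zx-140: 65.4%.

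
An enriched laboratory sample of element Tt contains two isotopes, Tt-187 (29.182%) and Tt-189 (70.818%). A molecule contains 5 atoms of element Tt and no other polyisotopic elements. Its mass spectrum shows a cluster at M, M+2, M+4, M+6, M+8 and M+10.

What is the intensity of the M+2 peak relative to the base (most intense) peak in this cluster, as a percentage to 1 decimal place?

(0.29182 + 0.70818)^5 gives M 0.0021, M+2 0.0257, M+4 0.1246, M+6 0.3025, M+8 0.3670, M+10 0.1781; the largest is M+8.
P(M+8) = C(5,4) × 0.29182^1 × 0.70818^4 = 5 × 0.29182 × 0.25152122 = 0.366995 (base)
P(M+2) = C(5,1) × 0.29182^4 × 0.70818^1 = 5 × 0.00725204 × 0.70818 = 0.025679
Relative intensity = 0.025679 / 0.366995 × 100 = 7.0

7.0%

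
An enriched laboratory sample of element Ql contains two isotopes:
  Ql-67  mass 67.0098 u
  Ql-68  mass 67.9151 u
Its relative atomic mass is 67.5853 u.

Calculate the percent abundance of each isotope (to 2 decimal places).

Ql-67: 36.43%, Ql-68: 63.57%

With x = fraction of Ql-67 (so Ql-68 is 1 − x):
67.0098·x + 67.9151·(1 − x) = 67.5853
(67.0098 − 67.9151)·x = 67.5853 − 67.9151
x = -0.3298 / -0.9053 = 0.36430 → 36.43% Ql-67, 63.57% Ql-68.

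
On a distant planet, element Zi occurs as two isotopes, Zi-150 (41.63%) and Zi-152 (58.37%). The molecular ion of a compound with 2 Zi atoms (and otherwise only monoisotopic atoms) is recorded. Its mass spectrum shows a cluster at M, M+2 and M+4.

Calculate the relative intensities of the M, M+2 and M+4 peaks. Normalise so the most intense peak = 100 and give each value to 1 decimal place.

Expanding (0.4163 + 0.5837)^2:
P(M) = 0.4163^2 = 0.173306
P(M+2) = 2 × 0.4163^1 × 0.5837^1 = 0.485989
P(M+4) = 0.5837^2 = 0.340706
The M+2 peak is largest (0.485989); scaling to 100 gives 35.7 : 100.0 : 70.1.

35.7 : 100.0 : 70.1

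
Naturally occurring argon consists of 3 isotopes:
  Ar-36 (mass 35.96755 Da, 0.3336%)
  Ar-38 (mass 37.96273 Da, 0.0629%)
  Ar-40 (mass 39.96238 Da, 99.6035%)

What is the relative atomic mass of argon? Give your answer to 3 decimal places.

Average mass = Σ (abundance × isotope mass) = 0.003336 × 35.96755 + 0.000629 × 37.96273 + 0.996035 × 39.96238
= 0.119988 + 0.023879 + 39.803929 = 39.947796 Da

39.948 Da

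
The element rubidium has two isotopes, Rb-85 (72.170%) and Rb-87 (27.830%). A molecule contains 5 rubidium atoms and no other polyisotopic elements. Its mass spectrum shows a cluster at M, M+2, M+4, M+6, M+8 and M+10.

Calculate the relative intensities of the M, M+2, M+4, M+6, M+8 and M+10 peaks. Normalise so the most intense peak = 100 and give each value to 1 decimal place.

51.9 : 100.0 : 77.1 : 29.7 : 5.7 : 0.4

The 5 Rb atoms are independent, so intensities follow the terms of (0.72170 + 0.27830)^5.
P(M) = 0.72170^5 = 0.195787
P(M+2) = 5 × 0.72170^4 × 0.27830^1 = 0.377494
P(M+4) = 10 × 0.72170^3 × 0.27830^2 = 0.291136
P(M+6) = 10 × 0.72170^2 × 0.27830^3 = 0.112267
P(M+8) = 5 × 0.72170^1 × 0.27830^4 = 0.021646
P(M+10) = 0.27830^5 = 0.001669
The M+2 peak is largest (0.377494); scaling to 100 gives 51.9 : 100.0 : 77.1 : 29.7 : 5.7 : 0.4.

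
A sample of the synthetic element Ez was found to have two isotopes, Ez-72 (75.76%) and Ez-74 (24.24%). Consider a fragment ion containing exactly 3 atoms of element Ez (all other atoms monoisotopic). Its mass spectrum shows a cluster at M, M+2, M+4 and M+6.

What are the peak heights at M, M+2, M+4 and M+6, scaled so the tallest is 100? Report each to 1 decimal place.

Expanding (0.7576 + 0.2424)^3:
P(M) = 0.7576^3 = 0.434830
P(M+2) = 3 × 0.7576^2 × 0.2424^1 = 0.417382
P(M+4) = 3 × 0.7576^1 × 0.2424^2 = 0.133545
P(M+6) = 0.2424^3 = 0.014243
The M peak is largest (0.434830); scaling to 100 gives 100.0 : 96.0 : 30.7 : 3.3.

100.0 : 96.0 : 30.7 : 3.3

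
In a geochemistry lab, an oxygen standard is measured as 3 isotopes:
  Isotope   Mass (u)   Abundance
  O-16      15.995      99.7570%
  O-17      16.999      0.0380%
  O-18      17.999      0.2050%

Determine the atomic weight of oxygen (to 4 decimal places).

The abundance-weighted mean is 0.997570 × 15.995 + 0.000380 × 16.999 + 0.002050 × 17.999
= 15.95613 + 0.00646 + 0.03690 = 15.99949 u

15.9995 u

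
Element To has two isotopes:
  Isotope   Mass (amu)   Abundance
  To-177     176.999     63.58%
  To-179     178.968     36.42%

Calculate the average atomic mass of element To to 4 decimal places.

The abundance-weighted mean is 0.6358 × 176.999 + 0.3642 × 178.968
= 112.53596 + 65.18015 = 177.71611 amu

177.7161 amu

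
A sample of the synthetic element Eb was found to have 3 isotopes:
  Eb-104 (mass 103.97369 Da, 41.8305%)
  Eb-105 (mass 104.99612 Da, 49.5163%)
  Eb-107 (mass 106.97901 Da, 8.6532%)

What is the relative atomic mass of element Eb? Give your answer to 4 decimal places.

The abundance-weighted mean is 0.418305 × 103.97369 + 0.495163 × 104.99612 + 0.086532 × 106.97901
= 43.492714 + 51.990194 + 9.257108 = 104.740016 Da

104.7400 Da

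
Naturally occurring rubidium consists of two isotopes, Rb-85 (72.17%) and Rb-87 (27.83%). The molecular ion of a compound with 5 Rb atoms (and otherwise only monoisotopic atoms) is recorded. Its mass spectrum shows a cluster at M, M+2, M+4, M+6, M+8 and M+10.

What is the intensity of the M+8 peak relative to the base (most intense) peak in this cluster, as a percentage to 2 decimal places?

(0.7217 + 0.2783)^5 gives M 0.1958, M+2 0.3775, M+4 0.2911, M+6 0.1123, M+8 0.0216, M+10 0.0017; the largest is M+2.
P(M+2) = C(5,1) × 0.7217^4 × 0.2783^1 = 5 × 0.27128565 × 0.2783 = 0.377494 (base)
P(M+8) = C(5,4) × 0.7217^1 × 0.2783^4 = 5 × 0.7217 × 0.00599864 = 0.021646
Relative intensity = 0.021646 / 0.377494 × 100 = 5.73

5.73%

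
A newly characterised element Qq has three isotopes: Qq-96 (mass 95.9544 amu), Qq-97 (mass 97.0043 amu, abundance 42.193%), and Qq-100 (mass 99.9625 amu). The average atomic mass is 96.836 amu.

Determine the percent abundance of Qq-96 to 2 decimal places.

46.86%

The remaining 57.807% is split between Qq-96 (fraction x) and Qq-100 (fraction 0.57807 − x).
Substituting: 95.9544x + 99.9625(0.57807 − x) = 55.906975701
(95.9544 − 99.9625)x = -1.878346674  ⇒  x = 0.46864, y = 0.10943
Qq-96: 46.86%, Qq-100: 10.94%.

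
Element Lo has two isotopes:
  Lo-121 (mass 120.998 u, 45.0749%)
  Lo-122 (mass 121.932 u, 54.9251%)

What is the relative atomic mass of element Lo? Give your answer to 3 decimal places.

Ar = Σ fᵢ·mᵢ = 0.450749 × 120.998 + 0.549251 × 121.932
= 54.5397 + 66.9713 = 121.5110 u

121.511 u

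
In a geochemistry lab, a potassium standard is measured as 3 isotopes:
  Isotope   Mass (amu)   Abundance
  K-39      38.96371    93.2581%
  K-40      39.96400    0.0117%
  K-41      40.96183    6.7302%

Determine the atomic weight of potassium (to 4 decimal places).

The abundance-weighted mean is 0.932581 × 38.96371 + 0.000117 × 39.96400 + 0.067302 × 40.96183
= 36.336816 + 0.004676 + 2.756813 = 39.098305 amu

39.0983 amu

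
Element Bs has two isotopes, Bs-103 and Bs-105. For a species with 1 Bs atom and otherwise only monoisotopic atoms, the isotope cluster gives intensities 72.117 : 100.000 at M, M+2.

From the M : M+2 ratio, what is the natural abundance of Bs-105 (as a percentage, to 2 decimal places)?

58.10%

Let p = fractional abundance of Bs-103. I(M+2)/I(M) = [C(1,1)·p^0·(1−p)] / p^1 = 1·(1−p)/p = 100.000/72.117 = 1.3866
(1−p)/p = 1.3866/1 = 1.3866  ⇒  p = 1/(1 + 1.3866) = 0.4190
Bs-103: 41.90%, Bs-105: 58.10%.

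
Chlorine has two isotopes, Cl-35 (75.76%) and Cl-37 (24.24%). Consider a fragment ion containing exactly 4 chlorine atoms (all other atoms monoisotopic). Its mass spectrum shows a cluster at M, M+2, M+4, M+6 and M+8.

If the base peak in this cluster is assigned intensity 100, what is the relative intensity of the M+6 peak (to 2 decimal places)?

(0.7576 + 0.2424)^4 gives M 0.3294, M+2 0.4216, M+4 0.2023, M+6 0.0432, M+8 0.0035; the largest is M+2.
P(M+2) = C(4,1) × 0.7576^3 × 0.2424^1 = 4 × 0.4348304 × 0.2424 = 0.421612 (base)
P(M+6) = C(4,3) × 0.7576^1 × 0.2424^3 = 4 × 0.7576 × 0.01424288 = 0.043162
Relative intensity = 0.043162 / 0.421612 × 100 = 10.24

10.24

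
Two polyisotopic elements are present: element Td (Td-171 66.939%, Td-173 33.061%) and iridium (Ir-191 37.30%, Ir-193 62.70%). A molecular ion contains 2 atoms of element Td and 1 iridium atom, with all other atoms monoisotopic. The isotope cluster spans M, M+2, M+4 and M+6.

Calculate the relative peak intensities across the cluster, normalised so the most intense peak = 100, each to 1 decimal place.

37.5 : 100.0 : 71.4 : 15.4

Element Td pattern (n=2): 0.44808297 : 0.44261406 : 0.10930297
Iridium pattern (n=1): 0.3730 : 0.6270
Convolve the two distributions (both contribute in 2-u steps):
  M: 0.44808297×0.3730 = 0.167135
  M+2: 0.44808297×0.6270 + 0.44261406×0.3730 = 0.446043
  M+4: 0.44261406×0.6270 + 0.10930297×0.3730 = 0.318289
  M+6: 0.10930297×0.6270 = 0.068533
Scale to base peak (0.446043) = 100: 37.5 : 100.0 : 71.4 : 15.4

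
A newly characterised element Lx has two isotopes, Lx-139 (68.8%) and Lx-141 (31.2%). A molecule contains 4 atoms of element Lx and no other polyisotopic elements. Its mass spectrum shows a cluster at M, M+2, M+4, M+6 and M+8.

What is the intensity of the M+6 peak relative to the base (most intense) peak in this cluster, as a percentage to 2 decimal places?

20.57%

(0.688 + 0.312)^4 gives M 0.2241, M+2 0.4064, M+4 0.2765, M+6 0.0836, M+8 0.0095; the largest is M+2.
P(M+2) = C(4,1) × 0.688^3 × 0.312^1 = 4 × 0.32566067 × 0.3120 = 0.406425 (base)
P(M+6) = C(4,3) × 0.688^1 × 0.312^3 = 4 × 0.6880 × 0.03037133 = 0.083582
Relative intensity = 0.083582 / 0.406425 × 100 = 20.57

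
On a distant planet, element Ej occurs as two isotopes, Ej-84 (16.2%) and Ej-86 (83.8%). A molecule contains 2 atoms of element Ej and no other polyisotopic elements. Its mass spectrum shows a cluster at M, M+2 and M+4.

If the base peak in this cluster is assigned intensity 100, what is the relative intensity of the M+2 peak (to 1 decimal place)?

Term probabilities: M 0.0262, M+2 0.2715, M+4 0.7022. Base peak = M+4.
P(M+4) = C(2,2) × 0.162^0 × 0.838^2 = 1 × 1.0000 × 0.702244 = 0.702244 (base)
P(M+2) = C(2,1) × 0.162^1 × 0.838^1 = 2 × 0.1620 × 0.8380 = 0.271512
Relative intensity = 0.271512 / 0.702244 × 100 = 38.7

38.7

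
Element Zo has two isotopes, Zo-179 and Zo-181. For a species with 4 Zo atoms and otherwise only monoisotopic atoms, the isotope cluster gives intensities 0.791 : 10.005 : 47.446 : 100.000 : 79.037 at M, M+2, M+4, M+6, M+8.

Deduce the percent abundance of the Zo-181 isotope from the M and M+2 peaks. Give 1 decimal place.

76.0%

Write p for the Zo-179 fraction. I(M+2)/I(M) = [C(4,1)·p^3·(1−p)] / p^4 = 4·(1−p)/p = 10.005/0.791 = 12.6485
(1−p)/p = 12.6485/4 = 3.1621  ⇒  p = 1/(1 + 3.1621) = 0.2403
Zo-179: 24.0%, Zo-181: 76.0%.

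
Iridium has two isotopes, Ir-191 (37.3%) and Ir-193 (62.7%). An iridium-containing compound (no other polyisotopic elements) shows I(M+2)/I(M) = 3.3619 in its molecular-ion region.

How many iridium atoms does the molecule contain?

2

The M+2/M ratio from n Ir atoms is n · q/p = n · 0.627/0.373.
n = 3.3619 × 0.373/0.627 = 2.00 ≈ 2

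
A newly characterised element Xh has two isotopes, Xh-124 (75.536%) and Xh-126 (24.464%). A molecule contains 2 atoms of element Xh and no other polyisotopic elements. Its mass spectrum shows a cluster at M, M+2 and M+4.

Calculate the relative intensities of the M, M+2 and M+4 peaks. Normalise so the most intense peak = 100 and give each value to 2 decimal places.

Expanding (0.75536 + 0.24464)^2:
P(M) = 0.75536^2 = 0.570569
P(M+2) = 2 × 0.75536^1 × 0.24464^1 = 0.369583
P(M+4) = 0.24464^2 = 0.059849
The M peak is largest (0.570569); scaling to 100 gives 100.00 : 64.77 : 10.49.

100.00 : 64.77 : 10.49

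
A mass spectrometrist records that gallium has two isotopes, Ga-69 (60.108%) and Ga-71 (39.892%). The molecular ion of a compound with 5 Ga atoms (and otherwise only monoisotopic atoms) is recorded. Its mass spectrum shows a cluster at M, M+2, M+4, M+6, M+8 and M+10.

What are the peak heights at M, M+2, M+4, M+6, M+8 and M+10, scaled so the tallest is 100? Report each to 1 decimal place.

22.7 : 75.3 : 100.0 : 66.4 : 22.0 : 2.9

Expanding (0.60108 + 0.39892)^5:
P(M) = 0.60108^5 = 0.078462
P(M+2) = 5 × 0.60108^4 × 0.39892^1 = 0.260366
P(M+4) = 10 × 0.60108^3 × 0.39892^2 = 0.345596
P(M+6) = 10 × 0.60108^2 × 0.39892^3 = 0.229362
P(M+8) = 5 × 0.60108^1 × 0.39892^4 = 0.076111
P(M+10) = 0.39892^5 = 0.010103
The M+4 peak is largest (0.345596); scaling to 100 gives 22.7 : 75.3 : 100.0 : 66.4 : 22.0 : 2.9.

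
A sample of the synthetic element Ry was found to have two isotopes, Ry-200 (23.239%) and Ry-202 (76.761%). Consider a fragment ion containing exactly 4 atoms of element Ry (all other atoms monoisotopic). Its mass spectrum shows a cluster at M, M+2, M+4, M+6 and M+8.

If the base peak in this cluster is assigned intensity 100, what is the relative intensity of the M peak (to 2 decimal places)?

0.69

Binomial terms of (0.23239 + 0.76761)^4: M 0.0029, M+2 0.0385, M+4 0.1909, M+6 0.4204, M+8 0.3472 → M+6 is the base peak.
P(M+6) = C(4,3) × 0.23239^1 × 0.76761^3 = 4 × 0.23239 × 0.45229509 = 0.420435 (base)
P(M) = C(4,0) × 0.23239^4 × 0.76761^0 = 1 × 0.00291655 × 1.0000 = 0.002917
Relative intensity = 0.002917 / 0.420435 × 100 = 0.69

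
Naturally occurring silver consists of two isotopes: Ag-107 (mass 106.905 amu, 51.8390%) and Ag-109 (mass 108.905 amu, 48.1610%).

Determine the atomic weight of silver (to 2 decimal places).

Weight each isotope mass by its fractional abundance: 0.518390 × 106.905 + 0.481610 × 108.905
= 55.4185 + 52.4497 = 107.8682 amu

107.87 amu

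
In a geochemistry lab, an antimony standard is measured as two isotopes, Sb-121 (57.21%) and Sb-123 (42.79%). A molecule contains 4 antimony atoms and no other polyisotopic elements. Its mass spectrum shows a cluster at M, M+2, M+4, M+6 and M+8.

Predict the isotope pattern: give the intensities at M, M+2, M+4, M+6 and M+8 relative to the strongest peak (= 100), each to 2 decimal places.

29.79 : 89.13 : 100.00 : 49.86 : 9.32

Expanding (0.5721 + 0.4279)^4:
P(M) = 0.5721^4 = 0.107124
P(M+2) = 4 × 0.5721^3 × 0.4279^1 = 0.320493
P(M+4) = 6 × 0.5721^2 × 0.4279^2 = 0.359567
P(M+6) = 4 × 0.5721^1 × 0.4279^3 = 0.179291
P(M+8) = 0.4279^4 = 0.033525
The M+4 peak is largest (0.359567); scaling to 100 gives 29.79 : 89.13 : 100.00 : 49.86 : 9.32.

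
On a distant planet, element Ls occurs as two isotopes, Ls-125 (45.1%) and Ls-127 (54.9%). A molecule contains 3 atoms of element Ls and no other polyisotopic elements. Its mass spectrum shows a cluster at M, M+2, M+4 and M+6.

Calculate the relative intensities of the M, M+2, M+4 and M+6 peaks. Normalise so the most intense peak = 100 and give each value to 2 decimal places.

22.50 : 82.15 : 100.00 : 40.58

Expanding (0.451 + 0.549)^3:
P(M) = 0.451^3 = 0.091734
P(M+2) = 3 × 0.451^2 × 0.549^1 = 0.335001
P(M+4) = 3 × 0.451^1 × 0.549^2 = 0.407796
P(M+6) = 0.549^3 = 0.165469
The M+4 peak is largest (0.407796); scaling to 100 gives 22.50 : 82.15 : 100.00 : 40.58.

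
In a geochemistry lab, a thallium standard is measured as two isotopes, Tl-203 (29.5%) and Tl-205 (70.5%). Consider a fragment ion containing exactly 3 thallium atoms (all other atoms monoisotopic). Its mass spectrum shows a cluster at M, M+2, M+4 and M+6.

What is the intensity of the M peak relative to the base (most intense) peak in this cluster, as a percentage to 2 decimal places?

Binomial terms of (0.295 + 0.705)^3: M 0.0257, M+2 0.1841, M+4 0.4399, M+6 0.3504 → M+4 is the base peak.
P(M+4) = C(3,2) × 0.295^1 × 0.705^2 = 3 × 0.2950 × 0.497025 = 0.439867 (base)
P(M) = C(3,0) × 0.295^3 × 0.705^0 = 1 × 0.02567237 × 1.0000 = 0.025672
Relative intensity = 0.025672 / 0.439867 × 100 = 5.84

5.84%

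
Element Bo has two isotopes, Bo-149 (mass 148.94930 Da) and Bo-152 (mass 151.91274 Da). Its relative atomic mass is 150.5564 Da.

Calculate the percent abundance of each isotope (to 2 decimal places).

With x = fraction of Bo-149 (so Bo-152 is 1 − x):
148.94930·x + 151.91274·(1 − x) = 150.5564
(148.94930 − 151.91274)·x = 150.5564 − 151.91274
x = -1.35634 / -2.96344 = 0.45769 → 45.77% Bo-149, 54.23% Bo-152.

Bo-149: 45.77%, Bo-152: 54.23%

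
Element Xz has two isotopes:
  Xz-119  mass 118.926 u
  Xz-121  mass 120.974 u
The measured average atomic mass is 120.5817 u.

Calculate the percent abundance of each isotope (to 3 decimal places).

Xz-119: 19.155%, Xz-121: 80.845%

With x = fraction of Xz-119 (so Xz-121 is 1 − x):
118.926·x + 120.974·(1 − x) = 120.5817
(118.926 − 120.974)·x = 120.5817 − 120.974
x = -0.3923 / -2.048 = 0.19155 → 19.155% Xz-119, 80.845% Xz-121.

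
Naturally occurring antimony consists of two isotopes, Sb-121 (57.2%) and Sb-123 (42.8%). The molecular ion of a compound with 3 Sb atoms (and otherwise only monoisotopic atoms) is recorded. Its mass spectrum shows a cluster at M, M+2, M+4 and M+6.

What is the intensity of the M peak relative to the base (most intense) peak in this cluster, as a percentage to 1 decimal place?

(0.572 + 0.428)^3 gives M 0.1871, M+2 0.4201, M+4 0.3143, M+6 0.0784; the largest is M+2.
P(M+2) = C(3,1) × 0.572^2 × 0.428^1 = 3 × 0.327184 × 0.4280 = 0.420104 (base)
P(M) = C(3,0) × 0.572^3 × 0.428^0 = 1 × 0.18714925 × 1.0000 = 0.187149
Relative intensity = 0.187149 / 0.420104 × 100 = 44.5

44.5%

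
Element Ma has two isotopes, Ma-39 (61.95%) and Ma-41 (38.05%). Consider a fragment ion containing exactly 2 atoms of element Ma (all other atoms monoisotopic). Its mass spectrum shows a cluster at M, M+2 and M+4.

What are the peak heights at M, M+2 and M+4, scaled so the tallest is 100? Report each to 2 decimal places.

Each Ma atom is independently Ma-39 (p = 0.6195) or Ma-41 (q = 0.3805); the cluster is the binomial expansion (p + q)^2.
P(M) = 0.6195^2 = 0.383780
P(M+2) = 2 × 0.6195^1 × 0.3805^1 = 0.471439
P(M+4) = 0.3805^2 = 0.144780
The M+2 peak is largest (0.471439); scaling to 100 gives 81.41 : 100.00 : 30.71.

81.41 : 100.00 : 30.71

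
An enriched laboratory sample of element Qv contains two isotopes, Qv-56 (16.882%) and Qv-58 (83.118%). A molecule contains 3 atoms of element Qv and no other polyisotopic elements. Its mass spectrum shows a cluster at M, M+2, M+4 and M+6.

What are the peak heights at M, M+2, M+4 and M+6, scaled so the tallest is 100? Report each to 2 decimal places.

0.84 : 12.38 : 60.93 : 100.00

Expanding (0.16882 + 0.83118)^3:
P(M) = 0.16882^3 = 0.004811
P(M+2) = 3 × 0.16882^2 × 0.83118^1 = 0.071066
P(M+4) = 3 × 0.16882^1 × 0.83118^2 = 0.349893
P(M+6) = 0.83118^3 = 0.574229
The M+6 peak is largest (0.574229); scaling to 100 gives 0.84 : 12.38 : 60.93 : 100.00.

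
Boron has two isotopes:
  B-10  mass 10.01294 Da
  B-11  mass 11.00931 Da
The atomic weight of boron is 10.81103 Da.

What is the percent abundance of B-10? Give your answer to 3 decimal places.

19.900%

Writing the weighted mean with unknown fraction x of B-10:
10.01294·x + 11.00931·(1 − x) = 10.81103
(10.01294 − 11.00931)·x = 10.81103 − 11.00931
x = -0.19828 / -0.99637 = 0.19900 → 19.900% B-10, 80.100% B-11.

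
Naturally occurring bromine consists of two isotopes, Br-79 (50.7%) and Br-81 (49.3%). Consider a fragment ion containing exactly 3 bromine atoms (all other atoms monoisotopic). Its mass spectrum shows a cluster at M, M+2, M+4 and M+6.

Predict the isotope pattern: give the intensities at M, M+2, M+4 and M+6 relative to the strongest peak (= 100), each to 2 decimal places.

Each Br atom is independently Br-79 (p = 0.507) or Br-81 (q = 0.493); the cluster is the binomial expansion (p + q)^3.
P(M) = 0.507^3 = 0.130324
P(M+2) = 3 × 0.507^2 × 0.493^1 = 0.380175
P(M+4) = 3 × 0.507^1 × 0.493^2 = 0.369678
P(M+6) = 0.493^3 = 0.119823
The M+2 peak is largest (0.380175); scaling to 100 gives 34.28 : 100.00 : 97.24 : 31.52.

34.28 : 100.00 : 97.24 : 31.52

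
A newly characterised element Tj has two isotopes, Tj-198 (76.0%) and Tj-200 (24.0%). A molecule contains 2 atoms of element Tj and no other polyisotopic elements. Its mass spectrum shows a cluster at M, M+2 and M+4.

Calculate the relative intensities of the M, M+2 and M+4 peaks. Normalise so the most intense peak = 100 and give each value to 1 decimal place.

Each Tj atom is independently Tj-198 (p = 0.760) or Tj-200 (q = 0.240); the cluster is the binomial expansion (p + q)^2.
P(M) = 0.760^2 = 0.577600
P(M+2) = 2 × 0.760^1 × 0.240^1 = 0.364800
P(M+4) = 0.240^2 = 0.057600
The M peak is largest (0.577600); scaling to 100 gives 100.0 : 63.2 : 10.0.

100.0 : 63.2 : 10.0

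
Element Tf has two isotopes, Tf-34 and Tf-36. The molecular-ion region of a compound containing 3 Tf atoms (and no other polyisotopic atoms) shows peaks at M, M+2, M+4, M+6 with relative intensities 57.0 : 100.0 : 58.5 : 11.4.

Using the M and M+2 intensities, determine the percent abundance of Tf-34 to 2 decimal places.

63.10%

If p is the fraction of Tf that is Tf-34, then I(M+2)/I(M) = [C(3,1)·p^2·(1−p)] / p^3 = 3·(1−p)/p = 100.0/57.0 = 1.7544
(1−p)/p = 1.7544/3 = 0.5848  ⇒  p = 1/(1 + 0.5848) = 0.6310
Tf-34: 63.10%, Tf-36: 36.90%.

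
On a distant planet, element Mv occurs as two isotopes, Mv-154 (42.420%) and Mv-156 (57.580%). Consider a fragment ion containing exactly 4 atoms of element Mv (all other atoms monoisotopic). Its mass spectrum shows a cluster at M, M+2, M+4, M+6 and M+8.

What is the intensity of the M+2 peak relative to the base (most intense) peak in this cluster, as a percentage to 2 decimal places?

(0.42420 + 0.57580)^4 gives M 0.0324, M+2 0.1758, M+4 0.3580, M+6 0.3239, M+8 0.1099; the largest is M+4.
P(M+4) = C(4,2) × 0.42420^2 × 0.57580^2 = 6 × 0.17994564 × 0.33154564 = 0.357961 (base)
P(M+2) = C(4,1) × 0.42420^3 × 0.57580^1 = 4 × 0.07633294 × 0.5758 = 0.175810
Relative intensity = 0.175810 / 0.357961 × 100 = 49.11

49.11%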